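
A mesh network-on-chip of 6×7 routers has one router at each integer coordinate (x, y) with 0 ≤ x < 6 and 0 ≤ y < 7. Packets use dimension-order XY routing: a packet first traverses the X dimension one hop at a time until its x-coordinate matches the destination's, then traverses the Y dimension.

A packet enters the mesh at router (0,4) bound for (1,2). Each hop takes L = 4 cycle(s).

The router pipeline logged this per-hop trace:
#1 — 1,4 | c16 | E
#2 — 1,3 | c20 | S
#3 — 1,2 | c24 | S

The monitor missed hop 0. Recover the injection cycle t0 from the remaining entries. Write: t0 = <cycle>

Hop 1 reached at cycle 16; hop k is at t0 + k·L.
Subtract one hop: t0 = 16 − 4 = 12.

t0 = 12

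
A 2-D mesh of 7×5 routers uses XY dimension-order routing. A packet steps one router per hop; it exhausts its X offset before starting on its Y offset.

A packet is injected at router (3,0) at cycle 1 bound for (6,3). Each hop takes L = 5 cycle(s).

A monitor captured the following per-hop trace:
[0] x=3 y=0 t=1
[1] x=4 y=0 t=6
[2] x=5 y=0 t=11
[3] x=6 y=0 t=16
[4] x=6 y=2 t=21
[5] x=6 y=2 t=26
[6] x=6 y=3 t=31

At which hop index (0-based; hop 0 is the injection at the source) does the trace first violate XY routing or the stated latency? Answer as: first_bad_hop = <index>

first_bad_hop = 4

check 1→ d=(1,0) cyc+5: ok
check 2→ d=(1,0) cyc+5: ok
check 3→ d=(1,0) cyc+5: ok
check 4→ d=(0,2) cyc+5: BAD: non-unit step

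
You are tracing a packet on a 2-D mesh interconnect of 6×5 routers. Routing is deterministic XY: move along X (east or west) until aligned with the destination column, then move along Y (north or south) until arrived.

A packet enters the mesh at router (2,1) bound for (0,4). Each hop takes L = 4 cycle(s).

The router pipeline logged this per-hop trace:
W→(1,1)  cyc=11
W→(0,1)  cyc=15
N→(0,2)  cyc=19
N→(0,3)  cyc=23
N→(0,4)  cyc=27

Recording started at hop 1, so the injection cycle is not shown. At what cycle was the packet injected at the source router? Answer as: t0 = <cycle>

t0 = 7

The first recorded entry is hop 1 at cycle 11.
Subtract one hop: t0 = 11 − 4 = 7.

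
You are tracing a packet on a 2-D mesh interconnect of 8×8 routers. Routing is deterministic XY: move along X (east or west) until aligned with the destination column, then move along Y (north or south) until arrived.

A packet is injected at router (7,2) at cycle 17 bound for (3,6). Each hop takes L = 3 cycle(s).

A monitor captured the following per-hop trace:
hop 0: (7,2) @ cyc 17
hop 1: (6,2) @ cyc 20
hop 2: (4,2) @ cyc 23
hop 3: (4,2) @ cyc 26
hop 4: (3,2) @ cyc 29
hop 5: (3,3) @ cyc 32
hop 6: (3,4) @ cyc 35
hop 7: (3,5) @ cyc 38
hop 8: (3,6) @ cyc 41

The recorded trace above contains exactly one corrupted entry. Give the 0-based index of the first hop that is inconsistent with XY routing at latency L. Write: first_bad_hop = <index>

first_bad_hop = 2

  1: Δx=-1 Δy=+0 Δt=3 [ok]
  2: Δx=-2 Δy=+0 Δt=3 [BAD: non-unit step]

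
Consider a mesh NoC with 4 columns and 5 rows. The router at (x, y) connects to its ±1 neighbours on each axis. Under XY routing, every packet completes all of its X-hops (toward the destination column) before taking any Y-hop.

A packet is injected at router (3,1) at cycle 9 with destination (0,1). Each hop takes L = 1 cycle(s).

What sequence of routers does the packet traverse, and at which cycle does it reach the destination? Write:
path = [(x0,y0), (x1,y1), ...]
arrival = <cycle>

path = [(3,1), (2,1), (1,1), (0,1)]
arrival = 12

t=9: at (3,1)
t=10: at (2,1) after W
t=11: at (1,1) after W
t=12: at (0,1) after W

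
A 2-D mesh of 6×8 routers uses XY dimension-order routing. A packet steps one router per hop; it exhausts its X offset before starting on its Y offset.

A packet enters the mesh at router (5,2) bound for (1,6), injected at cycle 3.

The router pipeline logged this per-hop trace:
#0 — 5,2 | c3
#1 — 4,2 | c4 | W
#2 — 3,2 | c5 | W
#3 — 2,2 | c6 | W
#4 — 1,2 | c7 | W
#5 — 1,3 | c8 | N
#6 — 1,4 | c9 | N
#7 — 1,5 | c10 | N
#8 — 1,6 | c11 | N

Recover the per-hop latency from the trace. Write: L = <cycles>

Between hops 0 and 1 the cycle counter advances 4 − 3 = 1.
One hop costs L cycles, so L = 1.

L = 1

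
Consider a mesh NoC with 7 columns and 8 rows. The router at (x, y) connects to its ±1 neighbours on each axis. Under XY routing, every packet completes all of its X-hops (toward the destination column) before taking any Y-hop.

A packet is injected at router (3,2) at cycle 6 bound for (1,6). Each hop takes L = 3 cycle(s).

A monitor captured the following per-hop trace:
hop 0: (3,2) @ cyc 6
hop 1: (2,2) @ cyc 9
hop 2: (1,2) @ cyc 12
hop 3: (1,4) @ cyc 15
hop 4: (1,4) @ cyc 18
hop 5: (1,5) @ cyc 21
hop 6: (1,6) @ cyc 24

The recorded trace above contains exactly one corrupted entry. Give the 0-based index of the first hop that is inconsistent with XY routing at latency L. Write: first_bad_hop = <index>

first_bad_hop = 3

hop 1: step (-1,+0), +3 cyc — ok
hop 2: step (-1,+0), +3 cyc — ok
hop 3: step (+0,+2), +3 cyc — BAD: non-unit step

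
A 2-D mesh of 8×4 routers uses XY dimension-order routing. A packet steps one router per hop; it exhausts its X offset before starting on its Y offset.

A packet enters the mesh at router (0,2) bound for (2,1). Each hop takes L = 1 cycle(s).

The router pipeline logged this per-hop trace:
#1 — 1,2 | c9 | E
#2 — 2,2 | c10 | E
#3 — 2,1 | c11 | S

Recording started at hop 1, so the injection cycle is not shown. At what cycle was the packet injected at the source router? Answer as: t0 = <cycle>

cyc[1] = 9 and cyc[k] = t0 + k·L for every k.
Therefore t0 = 9 − L = 8.

t0 = 8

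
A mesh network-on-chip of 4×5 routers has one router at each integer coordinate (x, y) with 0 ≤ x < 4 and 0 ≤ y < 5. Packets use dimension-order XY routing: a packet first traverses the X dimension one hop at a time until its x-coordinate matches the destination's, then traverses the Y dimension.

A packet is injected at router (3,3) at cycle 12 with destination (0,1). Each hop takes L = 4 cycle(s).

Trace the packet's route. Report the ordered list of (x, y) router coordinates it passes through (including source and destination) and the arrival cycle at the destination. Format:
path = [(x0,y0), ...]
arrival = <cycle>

path = [(3,3), (2,3), (1,3), (0,3), (0,2), (0,1)]
arrival = 32

hop 0: (3,3) @ cyc 12
hop 1: (2,3) @ cyc 16  [W]
hop 2: (1,3) @ cyc 20  [W]
hop 3: (0,3) @ cyc 24  [W]
hop 4: (0,2) @ cyc 28  [S]
hop 5: (0,1) @ cyc 32  [S]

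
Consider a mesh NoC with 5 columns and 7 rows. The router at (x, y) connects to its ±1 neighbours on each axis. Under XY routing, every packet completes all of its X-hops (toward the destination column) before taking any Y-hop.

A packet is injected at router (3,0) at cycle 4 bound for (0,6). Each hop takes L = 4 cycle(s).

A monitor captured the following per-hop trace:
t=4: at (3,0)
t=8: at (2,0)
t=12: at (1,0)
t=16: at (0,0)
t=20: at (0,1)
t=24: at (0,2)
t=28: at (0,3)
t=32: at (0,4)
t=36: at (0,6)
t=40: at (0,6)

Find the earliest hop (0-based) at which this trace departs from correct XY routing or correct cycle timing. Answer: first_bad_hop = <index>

[1] (-1,+0) / 4c ⇒ ok
[2] (-1,+0) / 4c ⇒ ok
[3] (-1,+0) / 4c ⇒ ok
[4] (+0,+1) / 4c ⇒ ok
[5] (+0,+1) / 4c ⇒ ok
[6] (+0,+1) / 4c ⇒ ok
[7] (+0,+1) / 4c ⇒ ok
[8] (+0,+2) / 4c ⇒ BAD: non-unit step

first_bad_hop = 8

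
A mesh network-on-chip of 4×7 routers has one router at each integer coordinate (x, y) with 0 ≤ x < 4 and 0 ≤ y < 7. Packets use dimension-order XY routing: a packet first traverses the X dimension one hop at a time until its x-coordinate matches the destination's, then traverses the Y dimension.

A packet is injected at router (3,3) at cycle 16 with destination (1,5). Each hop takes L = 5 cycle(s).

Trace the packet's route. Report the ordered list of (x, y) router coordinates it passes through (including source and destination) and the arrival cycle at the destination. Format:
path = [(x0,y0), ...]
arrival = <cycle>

path = [(3,3), (2,3), (1,3), (1,4), (1,5)]
arrival = 36

src (3,3)  cyc=16
W→(2,3)  cyc=21
W→(1,3)  cyc=26
N→(1,4)  cyc=31
N→(1,5)  cyc=36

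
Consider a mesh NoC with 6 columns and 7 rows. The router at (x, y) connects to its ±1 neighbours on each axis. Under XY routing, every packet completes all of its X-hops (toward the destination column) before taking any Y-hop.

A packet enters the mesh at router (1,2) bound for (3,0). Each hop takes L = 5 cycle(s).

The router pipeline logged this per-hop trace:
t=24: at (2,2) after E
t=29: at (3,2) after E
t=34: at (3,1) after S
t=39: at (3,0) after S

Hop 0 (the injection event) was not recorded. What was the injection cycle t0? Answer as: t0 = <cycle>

t0 = 19

The first recorded entry is hop 1 at cycle 24.
t0 = cyc[1] − L = 24 − 5 = 19.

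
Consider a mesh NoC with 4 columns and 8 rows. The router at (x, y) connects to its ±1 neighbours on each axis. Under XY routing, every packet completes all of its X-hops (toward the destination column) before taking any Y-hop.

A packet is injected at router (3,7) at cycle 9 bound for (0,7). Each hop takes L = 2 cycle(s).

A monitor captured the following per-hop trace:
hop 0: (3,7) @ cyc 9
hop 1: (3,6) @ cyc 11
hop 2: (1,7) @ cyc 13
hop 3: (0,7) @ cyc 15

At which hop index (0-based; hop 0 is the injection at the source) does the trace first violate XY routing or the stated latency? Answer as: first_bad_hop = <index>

  1: Δx=+0 Δy=-1 Δt=2 [BAD: Y-move but x=3≠0]

first_bad_hop = 1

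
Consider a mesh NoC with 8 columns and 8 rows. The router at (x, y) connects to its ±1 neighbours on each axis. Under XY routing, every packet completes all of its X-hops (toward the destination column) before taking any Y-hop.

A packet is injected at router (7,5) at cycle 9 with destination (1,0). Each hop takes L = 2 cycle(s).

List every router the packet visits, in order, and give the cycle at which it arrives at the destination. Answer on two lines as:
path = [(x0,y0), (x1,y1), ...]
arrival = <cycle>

path = [(7,5), (6,5), (5,5), (4,5), (3,5), (2,5), (1,5), (1,4), (1,3), (1,2), (1,1), (1,0)]
arrival = 31

  0. router=(7,5) cycle=9 (inject)
  1. router=(6,5) cycle=11 dir=W
  2. router=(5,5) cycle=13 dir=W
  3. router=(4,5) cycle=15 dir=W
  4. router=(3,5) cycle=17 dir=W
  5. router=(2,5) cycle=19 dir=W
  6. router=(1,5) cycle=21 dir=W
  7. router=(1,4) cycle=23 dir=S
  8. router=(1,3) cycle=25 dir=S
  9. router=(1,2) cycle=27 dir=S
  10. router=(1,1) cycle=29 dir=S
  11. router=(1,0) cycle=31 dir=S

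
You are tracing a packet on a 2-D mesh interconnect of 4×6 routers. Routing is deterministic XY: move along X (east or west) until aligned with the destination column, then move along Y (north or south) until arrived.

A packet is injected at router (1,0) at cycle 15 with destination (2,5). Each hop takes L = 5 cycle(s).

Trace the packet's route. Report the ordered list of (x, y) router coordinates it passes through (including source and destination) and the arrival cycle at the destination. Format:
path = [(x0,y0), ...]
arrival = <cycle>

t=15: at (1,0)
t=20: at (2,0) after E
t=25: at (2,1) after N
t=30: at (2,2) after N
t=35: at (2,3) after N
t=40: at (2,4) after N
t=45: at (2,5) after N

path = [(1,0), (2,0), (2,1), (2,2), (2,3), (2,4), (2,5)]
arrival = 45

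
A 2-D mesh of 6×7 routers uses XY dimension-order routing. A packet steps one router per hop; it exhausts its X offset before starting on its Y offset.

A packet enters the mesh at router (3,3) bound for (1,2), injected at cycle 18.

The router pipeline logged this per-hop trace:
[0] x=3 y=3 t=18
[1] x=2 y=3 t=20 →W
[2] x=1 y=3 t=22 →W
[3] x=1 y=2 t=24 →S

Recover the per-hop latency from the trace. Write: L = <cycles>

cyc[1] − cyc[0] = 20 − 18 = 2.
One hop costs L cycles, so L = 2.

L = 2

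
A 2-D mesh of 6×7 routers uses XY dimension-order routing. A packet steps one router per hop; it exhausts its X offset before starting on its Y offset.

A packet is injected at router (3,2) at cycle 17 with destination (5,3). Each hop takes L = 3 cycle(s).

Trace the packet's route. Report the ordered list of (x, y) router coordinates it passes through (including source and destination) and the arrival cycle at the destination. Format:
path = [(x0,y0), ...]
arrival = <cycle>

path = [(3,2), (4,2), (5,2), (5,3)]
arrival = 26

[0] x=3 y=2 t=17
[1] x=4 y=2 t=20 →E
[2] x=5 y=2 t=23 →E
[3] x=5 y=3 t=26 →N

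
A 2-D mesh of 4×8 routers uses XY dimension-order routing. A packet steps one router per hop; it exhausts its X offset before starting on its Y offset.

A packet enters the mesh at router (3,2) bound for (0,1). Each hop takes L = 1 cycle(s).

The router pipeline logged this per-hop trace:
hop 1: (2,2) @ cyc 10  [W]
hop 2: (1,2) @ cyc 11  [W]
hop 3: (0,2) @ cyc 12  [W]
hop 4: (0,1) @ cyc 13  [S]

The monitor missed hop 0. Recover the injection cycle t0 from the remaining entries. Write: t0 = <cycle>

t0 = 9

The first recorded entry is hop 1 at cycle 10.
Therefore t0 = 10 − L = 9.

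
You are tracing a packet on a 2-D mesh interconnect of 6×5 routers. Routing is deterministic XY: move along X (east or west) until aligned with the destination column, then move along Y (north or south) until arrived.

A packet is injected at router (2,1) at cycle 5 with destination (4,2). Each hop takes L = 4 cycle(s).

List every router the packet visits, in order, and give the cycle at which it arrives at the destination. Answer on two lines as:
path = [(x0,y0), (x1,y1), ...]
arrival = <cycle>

  0. router=(2,1) cycle=5 (inject)
  1. router=(3,1) cycle=9 dir=E
  2. router=(4,1) cycle=13 dir=E
  3. router=(4,2) cycle=17 dir=N

path = [(2,1), (3,1), (4,1), (4,2)]
arrival = 17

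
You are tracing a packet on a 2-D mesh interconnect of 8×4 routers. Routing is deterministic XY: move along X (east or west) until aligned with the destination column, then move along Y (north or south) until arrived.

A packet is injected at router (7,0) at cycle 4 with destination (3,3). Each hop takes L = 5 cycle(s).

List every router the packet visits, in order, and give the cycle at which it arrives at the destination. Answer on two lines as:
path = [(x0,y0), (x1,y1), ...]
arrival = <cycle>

path = [(7,0), (6,0), (5,0), (4,0), (3,0), (3,1), (3,2), (3,3)]
arrival = 39

[0] x=7 y=0 t=4
[1] x=6 y=0 t=9 →W
[2] x=5 y=0 t=14 →W
[3] x=4 y=0 t=19 →W
[4] x=3 y=0 t=24 →W
[5] x=3 y=1 t=29 →N
[6] x=3 y=2 t=34 →N
[7] x=3 y=3 t=39 →N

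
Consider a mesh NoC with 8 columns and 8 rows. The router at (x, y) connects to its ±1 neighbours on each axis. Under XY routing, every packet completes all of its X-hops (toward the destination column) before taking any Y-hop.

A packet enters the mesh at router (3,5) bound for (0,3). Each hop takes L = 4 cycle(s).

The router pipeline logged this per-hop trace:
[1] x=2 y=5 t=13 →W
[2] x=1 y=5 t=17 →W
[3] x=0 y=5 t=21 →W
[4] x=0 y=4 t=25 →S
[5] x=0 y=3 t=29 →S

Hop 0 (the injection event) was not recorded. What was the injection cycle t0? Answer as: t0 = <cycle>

t0 = 9

Hop 1 reached at cycle 13; hop k is at t0 + k·L.
Therefore t0 = 13 − L = 9.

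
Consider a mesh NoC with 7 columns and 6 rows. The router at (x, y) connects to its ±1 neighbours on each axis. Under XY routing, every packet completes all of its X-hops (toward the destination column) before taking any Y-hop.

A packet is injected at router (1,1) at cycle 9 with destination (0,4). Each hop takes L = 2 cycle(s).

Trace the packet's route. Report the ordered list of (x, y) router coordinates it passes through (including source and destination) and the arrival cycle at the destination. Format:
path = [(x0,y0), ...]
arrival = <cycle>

  0. router=(1,1) cycle=9 (inject)
  1. router=(0,1) cycle=11 dir=W
  2. router=(0,2) cycle=13 dir=N
  3. router=(0,3) cycle=15 dir=N
  4. router=(0,4) cycle=17 dir=N

path = [(1,1), (0,1), (0,2), (0,3), (0,4)]
arrival = 17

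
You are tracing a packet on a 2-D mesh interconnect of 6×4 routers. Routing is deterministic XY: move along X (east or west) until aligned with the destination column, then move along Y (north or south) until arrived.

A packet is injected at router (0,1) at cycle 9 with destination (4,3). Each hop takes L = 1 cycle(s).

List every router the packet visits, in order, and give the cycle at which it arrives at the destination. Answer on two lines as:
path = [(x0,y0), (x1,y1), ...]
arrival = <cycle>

path = [(0,1), (1,1), (2,1), (3,1), (4,1), (4,2), (4,3)]
arrival = 15

src (0,1)  cyc=9
E→(1,1)  cyc=10
E→(2,1)  cyc=11
E→(3,1)  cyc=12
E→(4,1)  cyc=13
N→(4,2)  cyc=14
N→(4,3)  cyc=15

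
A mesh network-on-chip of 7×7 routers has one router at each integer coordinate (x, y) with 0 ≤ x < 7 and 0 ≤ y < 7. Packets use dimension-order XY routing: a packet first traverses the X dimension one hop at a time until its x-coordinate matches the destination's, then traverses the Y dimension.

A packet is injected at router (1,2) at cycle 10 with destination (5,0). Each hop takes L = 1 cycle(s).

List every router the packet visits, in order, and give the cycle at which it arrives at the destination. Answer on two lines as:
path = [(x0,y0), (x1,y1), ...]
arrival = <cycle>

path = [(1,2), (2,2), (3,2), (4,2), (5,2), (5,1), (5,0)]
arrival = 16

  0. router=(1,2) cycle=10 (inject)
  1. router=(2,2) cycle=11 dir=E
  2. router=(3,2) cycle=12 dir=E
  3. router=(4,2) cycle=13 dir=E
  4. router=(5,2) cycle=14 dir=E
  5. router=(5,1) cycle=15 dir=S
  6. router=(5,0) cycle=16 dir=S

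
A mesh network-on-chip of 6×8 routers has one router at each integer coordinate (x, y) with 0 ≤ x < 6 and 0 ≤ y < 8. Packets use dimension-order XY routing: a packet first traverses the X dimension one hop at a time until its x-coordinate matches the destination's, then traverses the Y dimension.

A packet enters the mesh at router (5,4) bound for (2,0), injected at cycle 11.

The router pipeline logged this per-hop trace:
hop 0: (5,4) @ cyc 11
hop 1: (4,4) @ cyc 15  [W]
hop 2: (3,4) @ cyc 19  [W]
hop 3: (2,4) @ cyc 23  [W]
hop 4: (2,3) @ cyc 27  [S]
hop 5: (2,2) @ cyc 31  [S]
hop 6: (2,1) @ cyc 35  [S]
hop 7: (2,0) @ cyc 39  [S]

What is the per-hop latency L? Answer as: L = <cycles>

L = 4

cyc[1] − cyc[0] = 15 − 11 = 4.
Per-hop latency L = Δcyc = 4.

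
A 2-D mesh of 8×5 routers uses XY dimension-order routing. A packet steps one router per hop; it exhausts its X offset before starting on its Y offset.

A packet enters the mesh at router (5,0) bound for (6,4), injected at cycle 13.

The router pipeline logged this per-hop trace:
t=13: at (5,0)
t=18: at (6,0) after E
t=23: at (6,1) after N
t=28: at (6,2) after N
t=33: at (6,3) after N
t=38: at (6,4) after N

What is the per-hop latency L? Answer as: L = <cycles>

Between hops 0 and 1 the cycle counter advances 18 − 13 = 5.
That increment is L by definition: L = 5.

L = 5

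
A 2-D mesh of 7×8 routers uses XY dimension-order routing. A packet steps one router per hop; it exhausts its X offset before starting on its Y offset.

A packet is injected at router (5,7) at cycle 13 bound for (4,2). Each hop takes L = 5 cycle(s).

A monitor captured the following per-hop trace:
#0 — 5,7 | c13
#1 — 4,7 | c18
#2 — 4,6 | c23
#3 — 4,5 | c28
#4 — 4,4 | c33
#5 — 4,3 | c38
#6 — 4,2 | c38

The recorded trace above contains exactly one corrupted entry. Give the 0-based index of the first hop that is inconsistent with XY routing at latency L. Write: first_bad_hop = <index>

  1: Δx=-1 Δy=+0 Δt=5 [ok]
  2: Δx=+0 Δy=-1 Δt=5 [ok]
  3: Δx=+0 Δy=-1 Δt=5 [ok]
  4: Δx=+0 Δy=-1 Δt=5 [ok]
  5: Δx=+0 Δy=-1 Δt=5 [ok]
  6: Δx=+0 Δy=-1 Δt=0 [BAD: Δcyc=0≠L]

first_bad_hop = 6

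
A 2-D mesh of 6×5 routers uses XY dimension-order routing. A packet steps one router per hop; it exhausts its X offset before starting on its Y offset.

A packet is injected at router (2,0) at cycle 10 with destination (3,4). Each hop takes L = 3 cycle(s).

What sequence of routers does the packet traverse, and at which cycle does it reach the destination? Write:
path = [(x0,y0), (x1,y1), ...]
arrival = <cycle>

path = [(2,0), (3,0), (3,1), (3,2), (3,3), (3,4)]
arrival = 25

hop 0: (2,0) @ cyc 10
hop 1: (3,0) @ cyc 13  [E]
hop 2: (3,1) @ cyc 16  [N]
hop 3: (3,2) @ cyc 19  [N]
hop 4: (3,3) @ cyc 22  [N]
hop 5: (3,4) @ cyc 25  [N]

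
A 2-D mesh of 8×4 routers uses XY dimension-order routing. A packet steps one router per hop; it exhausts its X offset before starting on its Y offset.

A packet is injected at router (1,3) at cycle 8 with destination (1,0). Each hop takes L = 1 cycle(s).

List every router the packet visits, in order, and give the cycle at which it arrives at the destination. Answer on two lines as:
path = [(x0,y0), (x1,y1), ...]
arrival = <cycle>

[0] x=1 y=3 t=8
[1] x=1 y=2 t=9 →S
[2] x=1 y=1 t=10 →S
[3] x=1 y=0 t=11 →S

path = [(1,3), (1,2), (1,1), (1,0)]
arrival = 11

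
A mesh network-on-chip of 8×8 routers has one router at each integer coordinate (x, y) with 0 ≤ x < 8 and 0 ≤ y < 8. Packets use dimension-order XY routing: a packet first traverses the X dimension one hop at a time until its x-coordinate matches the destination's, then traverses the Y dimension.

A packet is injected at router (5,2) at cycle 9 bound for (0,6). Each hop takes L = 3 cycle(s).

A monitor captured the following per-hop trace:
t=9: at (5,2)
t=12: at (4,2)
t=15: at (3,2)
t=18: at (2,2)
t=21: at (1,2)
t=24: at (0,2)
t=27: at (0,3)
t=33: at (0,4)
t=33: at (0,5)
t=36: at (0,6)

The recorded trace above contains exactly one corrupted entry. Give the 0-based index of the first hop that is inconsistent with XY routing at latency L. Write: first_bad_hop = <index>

first_bad_hop = 7

  1: Δx=-1 Δy=+0 Δt=3 [ok]
  2: Δx=-1 Δy=+0 Δt=3 [ok]
  3: Δx=-1 Δy=+0 Δt=3 [ok]
  4: Δx=-1 Δy=+0 Δt=3 [ok]
  5: Δx=-1 Δy=+0 Δt=3 [ok]
  6: Δx=+0 Δy=+1 Δt=3 [ok]
  7: Δx=+0 Δy=+1 Δt=6 [BAD: Δcyc=6≠L]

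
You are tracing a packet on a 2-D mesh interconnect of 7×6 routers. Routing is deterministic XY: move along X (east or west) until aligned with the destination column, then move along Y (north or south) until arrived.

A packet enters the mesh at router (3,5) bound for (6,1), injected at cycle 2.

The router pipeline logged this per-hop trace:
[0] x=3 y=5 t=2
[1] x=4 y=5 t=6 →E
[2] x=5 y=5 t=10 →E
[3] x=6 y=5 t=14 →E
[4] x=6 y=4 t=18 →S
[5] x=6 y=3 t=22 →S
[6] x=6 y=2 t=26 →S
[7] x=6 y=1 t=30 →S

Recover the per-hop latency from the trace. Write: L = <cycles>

From hop 0 (2) to hop 1 (6): +4 cycles.
That increment is L by definition: L = 4.

L = 4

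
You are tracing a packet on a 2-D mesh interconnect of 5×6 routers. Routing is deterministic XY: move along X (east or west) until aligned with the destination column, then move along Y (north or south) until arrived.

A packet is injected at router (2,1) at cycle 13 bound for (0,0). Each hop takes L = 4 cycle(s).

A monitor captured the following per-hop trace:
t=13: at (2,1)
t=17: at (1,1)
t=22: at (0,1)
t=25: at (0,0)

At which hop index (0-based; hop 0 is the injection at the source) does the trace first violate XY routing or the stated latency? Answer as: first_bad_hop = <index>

  1: Δx=-1 Δy=+0 Δt=4 [ok]
  2: Δx=-1 Δy=+0 Δt=5 [BAD: Δcyc=5≠L]

first_bad_hop = 2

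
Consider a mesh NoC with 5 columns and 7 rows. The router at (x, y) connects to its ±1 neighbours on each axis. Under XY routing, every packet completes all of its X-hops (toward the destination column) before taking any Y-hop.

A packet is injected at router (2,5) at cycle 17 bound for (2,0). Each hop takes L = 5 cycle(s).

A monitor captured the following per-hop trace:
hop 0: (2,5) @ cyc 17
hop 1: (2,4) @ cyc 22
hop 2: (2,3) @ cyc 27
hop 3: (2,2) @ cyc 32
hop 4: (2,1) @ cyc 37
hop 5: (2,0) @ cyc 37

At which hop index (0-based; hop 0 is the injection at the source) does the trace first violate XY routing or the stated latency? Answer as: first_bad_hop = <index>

first_bad_hop = 5

check 1→ d=(0,-1) cyc+5: ok
check 2→ d=(0,-1) cyc+5: ok
check 3→ d=(0,-1) cyc+5: ok
check 4→ d=(0,-1) cyc+5: ok
check 5→ d=(0,-1) cyc+0: BAD: Δcyc=0≠L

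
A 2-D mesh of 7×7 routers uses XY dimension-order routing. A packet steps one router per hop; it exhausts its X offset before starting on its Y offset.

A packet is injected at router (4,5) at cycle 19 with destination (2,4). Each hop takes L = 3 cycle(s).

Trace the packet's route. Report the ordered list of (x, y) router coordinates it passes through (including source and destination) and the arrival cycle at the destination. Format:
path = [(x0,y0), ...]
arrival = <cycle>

path = [(4,5), (3,5), (2,5), (2,4)]
arrival = 28

hop 0: (4,5) @ cyc 19
hop 1: (3,5) @ cyc 22  [W]
hop 2: (2,5) @ cyc 25  [W]
hop 3: (2,4) @ cyc 28  [S]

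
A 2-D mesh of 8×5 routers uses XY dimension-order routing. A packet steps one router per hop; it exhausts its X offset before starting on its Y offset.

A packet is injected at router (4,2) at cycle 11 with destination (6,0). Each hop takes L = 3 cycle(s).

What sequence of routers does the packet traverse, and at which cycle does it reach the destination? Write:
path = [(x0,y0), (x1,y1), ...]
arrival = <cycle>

path = [(4,2), (5,2), (6,2), (6,1), (6,0)]
arrival = 23

#0 — 4,2 | c11
#1 — 5,2 | c14 | E
#2 — 6,2 | c17 | E
#3 — 6,1 | c20 | S
#4 — 6,0 | c23 | S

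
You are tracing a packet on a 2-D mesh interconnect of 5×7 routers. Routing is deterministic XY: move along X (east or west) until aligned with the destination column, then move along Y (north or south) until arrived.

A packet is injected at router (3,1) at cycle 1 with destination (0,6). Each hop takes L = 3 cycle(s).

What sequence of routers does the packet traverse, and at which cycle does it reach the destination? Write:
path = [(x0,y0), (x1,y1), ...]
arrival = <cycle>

t=1: at (3,1)
t=4: at (2,1) after W
t=7: at (1,1) after W
t=10: at (0,1) after W
t=13: at (0,2) after N
t=16: at (0,3) after N
t=19: at (0,4) after N
t=22: at (0,5) after N
t=25: at (0,6) after N

path = [(3,1), (2,1), (1,1), (0,1), (0,2), (0,3), (0,4), (0,5), (0,6)]
arrival = 25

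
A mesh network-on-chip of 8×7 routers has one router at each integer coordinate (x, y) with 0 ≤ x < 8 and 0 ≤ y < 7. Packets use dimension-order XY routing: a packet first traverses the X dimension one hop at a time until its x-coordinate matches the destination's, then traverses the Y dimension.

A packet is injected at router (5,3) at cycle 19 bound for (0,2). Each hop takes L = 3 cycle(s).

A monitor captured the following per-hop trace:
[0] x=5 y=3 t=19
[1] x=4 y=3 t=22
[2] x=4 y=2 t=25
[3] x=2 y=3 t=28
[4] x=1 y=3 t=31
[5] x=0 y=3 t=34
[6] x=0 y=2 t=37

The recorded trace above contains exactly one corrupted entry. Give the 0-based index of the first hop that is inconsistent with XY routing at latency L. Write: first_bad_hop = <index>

first_bad_hop = 2

  1: Δx=-1 Δy=+0 Δt=3 [ok]
  2: Δx=+0 Δy=-1 Δt=3 [BAD: Y-move but x=4≠0]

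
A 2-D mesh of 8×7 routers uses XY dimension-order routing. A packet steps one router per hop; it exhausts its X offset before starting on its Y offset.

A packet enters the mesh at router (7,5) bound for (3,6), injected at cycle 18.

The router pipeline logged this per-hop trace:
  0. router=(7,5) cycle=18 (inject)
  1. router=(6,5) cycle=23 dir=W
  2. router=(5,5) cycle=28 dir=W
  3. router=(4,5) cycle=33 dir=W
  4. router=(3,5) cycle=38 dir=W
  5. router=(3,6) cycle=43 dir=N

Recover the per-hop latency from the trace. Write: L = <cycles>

cyc[1] − cyc[0] = 23 − 18 = 5.
Each hop adds L, hence L = 5.

L = 5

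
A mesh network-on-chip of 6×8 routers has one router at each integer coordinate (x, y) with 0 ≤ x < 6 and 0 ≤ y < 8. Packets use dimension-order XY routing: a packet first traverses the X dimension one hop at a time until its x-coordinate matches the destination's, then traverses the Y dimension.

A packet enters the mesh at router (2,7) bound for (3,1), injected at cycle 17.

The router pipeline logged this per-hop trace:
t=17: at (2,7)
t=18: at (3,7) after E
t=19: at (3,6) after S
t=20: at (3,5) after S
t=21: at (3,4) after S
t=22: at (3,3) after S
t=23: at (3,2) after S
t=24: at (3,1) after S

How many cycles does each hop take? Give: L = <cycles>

L = 1

Δcyc across hop 0→1: 18 − 17 = 1.
Each hop adds L, hence L = 1.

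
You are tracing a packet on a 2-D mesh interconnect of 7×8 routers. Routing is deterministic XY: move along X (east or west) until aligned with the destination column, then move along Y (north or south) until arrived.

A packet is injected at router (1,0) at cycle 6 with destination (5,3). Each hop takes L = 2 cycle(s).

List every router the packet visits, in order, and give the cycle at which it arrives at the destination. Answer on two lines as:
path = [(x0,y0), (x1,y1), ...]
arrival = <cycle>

hop 0: (1,0) @ cyc 6
hop 1: (2,0) @ cyc 8  [E]
hop 2: (3,0) @ cyc 10  [E]
hop 3: (4,0) @ cyc 12  [E]
hop 4: (5,0) @ cyc 14  [E]
hop 5: (5,1) @ cyc 16  [N]
hop 6: (5,2) @ cyc 18  [N]
hop 7: (5,3) @ cyc 20  [N]

path = [(1,0), (2,0), (3,0), (4,0), (5,0), (5,1), (5,2), (5,3)]
arrival = 20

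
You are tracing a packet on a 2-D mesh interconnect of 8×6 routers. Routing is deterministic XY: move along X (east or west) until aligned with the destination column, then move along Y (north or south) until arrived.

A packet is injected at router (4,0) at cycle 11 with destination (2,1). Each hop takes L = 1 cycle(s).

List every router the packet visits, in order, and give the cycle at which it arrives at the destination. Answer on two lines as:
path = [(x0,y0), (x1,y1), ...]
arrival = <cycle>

path = [(4,0), (3,0), (2,0), (2,1)]
arrival = 14

t=11: at (4,0)
t=12: at (3,0) after W
t=13: at (2,0) after W
t=14: at (2,1) after N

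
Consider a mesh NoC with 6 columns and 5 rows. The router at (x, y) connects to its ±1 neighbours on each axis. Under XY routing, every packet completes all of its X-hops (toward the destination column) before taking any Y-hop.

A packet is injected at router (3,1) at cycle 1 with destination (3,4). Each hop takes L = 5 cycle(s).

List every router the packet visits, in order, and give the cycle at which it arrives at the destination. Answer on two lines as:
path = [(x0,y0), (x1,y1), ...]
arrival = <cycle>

src (3,1)  cyc=1
N→(3,2)  cyc=6
N→(3,3)  cyc=11
N→(3,4)  cyc=16

path = [(3,1), (3,2), (3,3), (3,4)]
arrival = 16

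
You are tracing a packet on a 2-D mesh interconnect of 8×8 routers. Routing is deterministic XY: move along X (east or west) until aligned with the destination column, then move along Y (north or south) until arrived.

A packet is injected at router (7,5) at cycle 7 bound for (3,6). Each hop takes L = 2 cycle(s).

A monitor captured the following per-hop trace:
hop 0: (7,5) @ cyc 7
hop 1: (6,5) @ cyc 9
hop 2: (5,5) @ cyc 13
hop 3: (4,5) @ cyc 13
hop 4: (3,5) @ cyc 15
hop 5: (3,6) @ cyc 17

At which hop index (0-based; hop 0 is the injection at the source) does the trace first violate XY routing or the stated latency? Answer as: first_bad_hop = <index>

first_bad_hop = 2

[1] (-1,+0) / 2c ⇒ ok
[2] (-1,+0) / 4c ⇒ BAD: Δcyc=4≠L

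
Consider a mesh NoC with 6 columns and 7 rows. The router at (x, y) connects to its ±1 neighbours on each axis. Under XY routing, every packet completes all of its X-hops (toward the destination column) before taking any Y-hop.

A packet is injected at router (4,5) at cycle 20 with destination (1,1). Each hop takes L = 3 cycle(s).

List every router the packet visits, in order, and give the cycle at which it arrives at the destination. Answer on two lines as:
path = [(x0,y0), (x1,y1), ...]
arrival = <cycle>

[0] x=4 y=5 t=20
[1] x=3 y=5 t=23 →W
[2] x=2 y=5 t=26 →W
[3] x=1 y=5 t=29 →W
[4] x=1 y=4 t=32 →S
[5] x=1 y=3 t=35 →S
[6] x=1 y=2 t=38 →S
[7] x=1 y=1 t=41 →S

path = [(4,5), (3,5), (2,5), (1,5), (1,4), (1,3), (1,2), (1,1)]
arrival = 41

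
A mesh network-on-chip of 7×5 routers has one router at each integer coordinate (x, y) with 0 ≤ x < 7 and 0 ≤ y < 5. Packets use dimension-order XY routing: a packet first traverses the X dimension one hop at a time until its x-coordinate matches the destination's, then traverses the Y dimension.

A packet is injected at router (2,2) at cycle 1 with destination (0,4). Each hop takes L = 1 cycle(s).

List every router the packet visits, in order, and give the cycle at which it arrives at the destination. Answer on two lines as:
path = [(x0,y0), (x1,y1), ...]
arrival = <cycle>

path = [(2,2), (1,2), (0,2), (0,3), (0,4)]
arrival = 5

t=1: at (2,2)
t=2: at (1,2) after W
t=3: at (0,2) after W
t=4: at (0,3) after N
t=5: at (0,4) after N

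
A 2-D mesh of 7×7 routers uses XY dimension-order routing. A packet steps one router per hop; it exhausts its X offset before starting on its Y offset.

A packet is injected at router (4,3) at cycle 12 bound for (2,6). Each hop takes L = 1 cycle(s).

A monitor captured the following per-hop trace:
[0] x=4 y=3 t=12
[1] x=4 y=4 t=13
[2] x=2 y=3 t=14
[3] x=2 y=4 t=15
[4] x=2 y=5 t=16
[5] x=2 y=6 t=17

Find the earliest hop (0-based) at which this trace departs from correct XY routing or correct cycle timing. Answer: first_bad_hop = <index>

first_bad_hop = 1

  1: Δx=+0 Δy=+1 Δt=1 [BAD: Y-move but x=4≠2]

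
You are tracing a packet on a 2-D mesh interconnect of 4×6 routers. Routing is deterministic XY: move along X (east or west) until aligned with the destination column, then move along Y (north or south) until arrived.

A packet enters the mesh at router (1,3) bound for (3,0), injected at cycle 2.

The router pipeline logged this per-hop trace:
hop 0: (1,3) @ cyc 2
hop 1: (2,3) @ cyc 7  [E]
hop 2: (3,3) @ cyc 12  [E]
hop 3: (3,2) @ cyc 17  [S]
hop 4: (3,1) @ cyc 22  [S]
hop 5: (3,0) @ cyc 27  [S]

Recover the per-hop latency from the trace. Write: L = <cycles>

L = 5

Between hops 0 and 1 the cycle counter advances 7 − 2 = 5.
That increment is L by definition: L = 5.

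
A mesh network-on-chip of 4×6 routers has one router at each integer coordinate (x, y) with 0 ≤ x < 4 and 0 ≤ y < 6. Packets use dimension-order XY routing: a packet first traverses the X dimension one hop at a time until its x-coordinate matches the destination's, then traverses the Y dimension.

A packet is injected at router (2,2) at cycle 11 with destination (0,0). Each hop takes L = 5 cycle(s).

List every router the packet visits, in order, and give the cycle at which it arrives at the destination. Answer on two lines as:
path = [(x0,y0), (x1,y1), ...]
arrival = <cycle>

path = [(2,2), (1,2), (0,2), (0,1), (0,0)]
arrival = 31

[0] x=2 y=2 t=11
[1] x=1 y=2 t=16 →W
[2] x=0 y=2 t=21 →W
[3] x=0 y=1 t=26 →S
[4] x=0 y=0 t=31 →S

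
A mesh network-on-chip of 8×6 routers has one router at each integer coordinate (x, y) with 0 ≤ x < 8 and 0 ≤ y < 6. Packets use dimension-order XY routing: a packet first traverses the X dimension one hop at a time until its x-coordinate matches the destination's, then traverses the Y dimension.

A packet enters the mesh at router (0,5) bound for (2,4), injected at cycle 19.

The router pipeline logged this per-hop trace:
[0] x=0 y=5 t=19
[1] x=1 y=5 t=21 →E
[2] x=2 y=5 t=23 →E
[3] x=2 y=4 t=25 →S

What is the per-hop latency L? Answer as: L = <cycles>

Between hops 0 and 1 the cycle counter advances 21 − 19 = 2.
That increment is L by definition: L = 2.

L = 2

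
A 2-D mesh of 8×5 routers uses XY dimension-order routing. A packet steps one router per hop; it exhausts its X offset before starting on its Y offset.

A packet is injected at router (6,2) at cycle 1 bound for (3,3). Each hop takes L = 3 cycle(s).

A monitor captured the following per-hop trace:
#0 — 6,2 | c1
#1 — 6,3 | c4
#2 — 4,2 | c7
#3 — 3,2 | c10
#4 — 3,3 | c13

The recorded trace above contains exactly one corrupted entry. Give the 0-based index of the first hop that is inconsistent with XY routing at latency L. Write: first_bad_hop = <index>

first_bad_hop = 1

hop 1: step (+0,+1), +3 cyc — BAD: Y-move but x=6≠3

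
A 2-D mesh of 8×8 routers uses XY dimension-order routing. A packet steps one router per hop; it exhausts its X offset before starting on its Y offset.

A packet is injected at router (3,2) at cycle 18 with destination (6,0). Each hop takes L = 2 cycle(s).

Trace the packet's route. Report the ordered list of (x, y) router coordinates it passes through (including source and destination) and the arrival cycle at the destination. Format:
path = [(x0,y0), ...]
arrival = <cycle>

src (3,2)  cyc=18
E→(4,2)  cyc=20
E→(5,2)  cyc=22
E→(6,2)  cyc=24
S→(6,1)  cyc=26
S→(6,0)  cyc=28

path = [(3,2), (4,2), (5,2), (6,2), (6,1), (6,0)]
arrival = 28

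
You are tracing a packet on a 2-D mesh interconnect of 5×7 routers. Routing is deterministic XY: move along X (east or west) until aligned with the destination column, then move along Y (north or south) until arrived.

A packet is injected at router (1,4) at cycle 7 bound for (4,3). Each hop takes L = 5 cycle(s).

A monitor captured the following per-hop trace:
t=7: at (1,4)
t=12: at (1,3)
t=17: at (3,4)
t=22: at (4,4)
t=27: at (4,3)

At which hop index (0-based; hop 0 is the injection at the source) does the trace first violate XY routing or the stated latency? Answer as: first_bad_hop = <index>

first_bad_hop = 1

  1: Δx=+0 Δy=-1 Δt=5 [BAD: Y-move but x=1≠4]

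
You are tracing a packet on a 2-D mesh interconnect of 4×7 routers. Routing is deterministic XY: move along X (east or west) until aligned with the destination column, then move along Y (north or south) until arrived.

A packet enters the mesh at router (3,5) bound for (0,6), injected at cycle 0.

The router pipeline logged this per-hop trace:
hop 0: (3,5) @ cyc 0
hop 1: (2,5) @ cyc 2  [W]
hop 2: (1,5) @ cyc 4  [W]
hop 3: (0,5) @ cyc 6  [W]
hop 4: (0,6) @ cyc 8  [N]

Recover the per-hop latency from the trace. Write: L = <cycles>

Δcyc across hop 0→1: 2 − 0 = 2.
That increment is L by definition: L = 2.

L = 2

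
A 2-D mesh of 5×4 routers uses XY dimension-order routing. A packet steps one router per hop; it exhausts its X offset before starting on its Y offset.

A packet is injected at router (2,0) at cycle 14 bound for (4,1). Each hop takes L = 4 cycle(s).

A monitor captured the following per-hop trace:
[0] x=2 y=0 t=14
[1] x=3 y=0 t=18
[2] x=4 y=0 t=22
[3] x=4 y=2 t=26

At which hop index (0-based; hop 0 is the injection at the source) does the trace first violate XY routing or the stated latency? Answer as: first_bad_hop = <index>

first_bad_hop = 3

check 1→ d=(1,0) cyc+4: ok
check 2→ d=(1,0) cyc+4: ok
check 3→ d=(0,2) cyc+4: BAD: non-unit step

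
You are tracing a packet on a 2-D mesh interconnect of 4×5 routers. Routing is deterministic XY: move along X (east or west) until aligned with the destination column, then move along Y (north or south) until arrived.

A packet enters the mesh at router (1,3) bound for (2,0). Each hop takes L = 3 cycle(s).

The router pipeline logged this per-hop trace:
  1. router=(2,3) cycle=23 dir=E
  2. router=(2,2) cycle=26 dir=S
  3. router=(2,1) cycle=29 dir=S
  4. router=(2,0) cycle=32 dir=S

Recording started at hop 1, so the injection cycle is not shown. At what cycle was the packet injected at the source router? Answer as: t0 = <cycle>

t0 = 20

The first recorded entry is hop 1 at cycle 23.
t0 = cyc[1] − L = 23 − 3 = 20.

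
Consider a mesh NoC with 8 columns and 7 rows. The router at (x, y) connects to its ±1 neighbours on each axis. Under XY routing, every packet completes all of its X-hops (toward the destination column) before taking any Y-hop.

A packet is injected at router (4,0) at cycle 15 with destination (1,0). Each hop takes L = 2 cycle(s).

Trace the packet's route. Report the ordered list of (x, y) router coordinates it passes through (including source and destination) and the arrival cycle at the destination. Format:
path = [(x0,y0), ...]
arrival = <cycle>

path = [(4,0), (3,0), (2,0), (1,0)]
arrival = 21

  0. router=(4,0) cycle=15 (inject)
  1. router=(3,0) cycle=17 dir=W
  2. router=(2,0) cycle=19 dir=W
  3. router=(1,0) cycle=21 dir=W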